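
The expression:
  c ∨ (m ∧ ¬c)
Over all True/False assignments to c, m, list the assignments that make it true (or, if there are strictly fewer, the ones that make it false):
is false only for:
  c=False, m=False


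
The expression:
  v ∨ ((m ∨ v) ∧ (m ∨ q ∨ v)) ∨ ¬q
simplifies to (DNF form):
m ∨ v ∨ ¬q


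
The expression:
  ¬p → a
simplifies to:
a ∨ p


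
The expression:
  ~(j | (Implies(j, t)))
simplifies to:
False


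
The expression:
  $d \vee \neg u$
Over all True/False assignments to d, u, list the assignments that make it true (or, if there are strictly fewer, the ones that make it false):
is false only for:
  d=False, u=True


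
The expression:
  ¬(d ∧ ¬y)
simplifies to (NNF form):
y ∨ ¬d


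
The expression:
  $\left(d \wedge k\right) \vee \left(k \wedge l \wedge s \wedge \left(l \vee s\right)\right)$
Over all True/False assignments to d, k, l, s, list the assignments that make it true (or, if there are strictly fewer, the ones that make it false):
is true only for:
  d=False, k=True, l=True, s=True;
  d=True, k=True, l=False, s=False;
  d=True, k=True, l=False, s=True;
  d=True, k=True, l=True, s=False;
  d=True, k=True, l=True, s=True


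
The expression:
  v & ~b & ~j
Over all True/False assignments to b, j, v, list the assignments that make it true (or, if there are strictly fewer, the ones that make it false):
is true only for:
  b=False, j=False, v=True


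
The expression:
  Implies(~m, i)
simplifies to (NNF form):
i | m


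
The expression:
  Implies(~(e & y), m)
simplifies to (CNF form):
(e | m) & (m | y)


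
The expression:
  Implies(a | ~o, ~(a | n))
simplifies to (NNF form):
~a & (o | ~n)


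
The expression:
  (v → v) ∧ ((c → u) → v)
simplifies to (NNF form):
v ∨ (c ∧ ¬u)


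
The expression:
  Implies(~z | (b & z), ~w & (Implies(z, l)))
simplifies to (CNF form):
(z | ~w) & (~b | ~w) & (l | ~b | ~z)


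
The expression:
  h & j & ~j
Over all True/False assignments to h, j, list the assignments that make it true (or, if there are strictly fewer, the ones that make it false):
is never true.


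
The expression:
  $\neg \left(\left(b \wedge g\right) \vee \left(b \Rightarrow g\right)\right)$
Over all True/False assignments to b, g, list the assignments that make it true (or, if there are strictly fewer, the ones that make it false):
is true only for:
  b=True, g=False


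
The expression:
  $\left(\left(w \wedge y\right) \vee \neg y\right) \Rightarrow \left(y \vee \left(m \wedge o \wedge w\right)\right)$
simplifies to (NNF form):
$y \vee \left(m \wedge o \wedge w\right)$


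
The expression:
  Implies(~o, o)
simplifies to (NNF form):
o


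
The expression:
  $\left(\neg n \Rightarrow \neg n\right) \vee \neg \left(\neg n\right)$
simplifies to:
$\text{True}$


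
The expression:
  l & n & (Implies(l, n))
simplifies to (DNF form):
l & n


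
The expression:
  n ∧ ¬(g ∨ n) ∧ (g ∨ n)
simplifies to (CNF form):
False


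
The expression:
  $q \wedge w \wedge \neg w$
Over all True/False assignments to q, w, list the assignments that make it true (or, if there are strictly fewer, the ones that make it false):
is never true.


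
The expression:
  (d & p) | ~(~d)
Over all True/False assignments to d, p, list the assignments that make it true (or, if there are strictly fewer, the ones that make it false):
is true only for:
  d=True, p=False;
  d=True, p=True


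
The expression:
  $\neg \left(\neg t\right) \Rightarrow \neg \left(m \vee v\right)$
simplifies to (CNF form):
$\left(\neg m \vee \neg t\right) \wedge \left(\neg t \vee \neg v\right)$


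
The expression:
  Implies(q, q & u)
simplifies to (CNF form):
u | ~q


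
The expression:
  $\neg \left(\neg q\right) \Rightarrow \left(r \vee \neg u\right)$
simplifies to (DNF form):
$r \vee \neg q \vee \neg u$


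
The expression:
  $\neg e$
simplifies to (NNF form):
$\neg e$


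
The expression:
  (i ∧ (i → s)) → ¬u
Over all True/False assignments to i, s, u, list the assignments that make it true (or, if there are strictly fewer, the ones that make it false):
is false only for:
  i=True, s=True, u=True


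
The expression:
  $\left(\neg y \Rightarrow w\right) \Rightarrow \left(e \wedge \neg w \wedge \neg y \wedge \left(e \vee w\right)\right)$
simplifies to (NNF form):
$\neg w \wedge \neg y$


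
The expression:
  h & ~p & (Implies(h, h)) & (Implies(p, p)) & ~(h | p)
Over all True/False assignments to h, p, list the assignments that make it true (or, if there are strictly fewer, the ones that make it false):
is never true.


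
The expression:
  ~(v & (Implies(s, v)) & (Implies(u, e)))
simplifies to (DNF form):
~v | (u & ~e)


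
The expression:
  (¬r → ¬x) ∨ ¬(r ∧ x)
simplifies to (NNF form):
True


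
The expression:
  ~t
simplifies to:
~t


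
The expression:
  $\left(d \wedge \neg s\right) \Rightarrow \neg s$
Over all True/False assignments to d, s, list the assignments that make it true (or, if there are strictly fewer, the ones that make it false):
is always true.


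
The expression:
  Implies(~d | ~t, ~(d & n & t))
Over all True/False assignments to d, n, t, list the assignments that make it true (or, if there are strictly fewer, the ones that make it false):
is always true.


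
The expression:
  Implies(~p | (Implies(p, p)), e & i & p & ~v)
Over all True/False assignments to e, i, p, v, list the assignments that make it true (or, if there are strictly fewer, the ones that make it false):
is true only for:
  e=True, i=True, p=True, v=False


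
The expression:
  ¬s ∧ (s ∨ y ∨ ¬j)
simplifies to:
¬s ∧ (y ∨ ¬j)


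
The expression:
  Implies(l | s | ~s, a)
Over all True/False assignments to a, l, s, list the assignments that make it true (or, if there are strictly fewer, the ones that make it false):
is true only for:
  a=True, l=False, s=False;
  a=True, l=False, s=True;
  a=True, l=True, s=False;
  a=True, l=True, s=True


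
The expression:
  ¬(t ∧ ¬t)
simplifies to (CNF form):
True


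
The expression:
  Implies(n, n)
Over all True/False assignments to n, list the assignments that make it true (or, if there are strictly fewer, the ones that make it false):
is always true.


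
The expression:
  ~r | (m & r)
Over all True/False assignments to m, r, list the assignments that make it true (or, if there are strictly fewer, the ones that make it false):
is false only for:
  m=False, r=True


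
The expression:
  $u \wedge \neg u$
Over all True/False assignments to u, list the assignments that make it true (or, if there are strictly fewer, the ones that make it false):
is never true.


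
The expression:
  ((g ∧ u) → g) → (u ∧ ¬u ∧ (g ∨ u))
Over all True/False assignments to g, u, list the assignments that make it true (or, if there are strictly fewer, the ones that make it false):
is never true.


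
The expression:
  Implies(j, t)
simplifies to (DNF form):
t | ~j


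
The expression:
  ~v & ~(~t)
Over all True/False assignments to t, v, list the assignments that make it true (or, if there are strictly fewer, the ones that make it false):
is true only for:
  t=True, v=False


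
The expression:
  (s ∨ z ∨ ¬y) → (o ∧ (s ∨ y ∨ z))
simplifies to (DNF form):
(o ∧ s) ∨ (o ∧ z) ∨ (y ∧ ¬s ∧ ¬z)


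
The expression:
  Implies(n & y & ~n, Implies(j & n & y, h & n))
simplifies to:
True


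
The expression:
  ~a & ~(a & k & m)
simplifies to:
~a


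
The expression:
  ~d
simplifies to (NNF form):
~d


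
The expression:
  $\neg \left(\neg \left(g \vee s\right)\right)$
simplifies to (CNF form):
$g \vee s$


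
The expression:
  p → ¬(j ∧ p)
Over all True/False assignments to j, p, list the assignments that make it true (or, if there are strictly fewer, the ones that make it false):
is false only for:
  j=True, p=True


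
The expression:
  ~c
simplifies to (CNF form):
~c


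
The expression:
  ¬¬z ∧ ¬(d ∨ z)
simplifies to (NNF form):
False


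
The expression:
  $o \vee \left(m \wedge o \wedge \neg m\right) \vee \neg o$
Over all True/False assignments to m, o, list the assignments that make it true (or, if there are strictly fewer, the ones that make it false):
is always true.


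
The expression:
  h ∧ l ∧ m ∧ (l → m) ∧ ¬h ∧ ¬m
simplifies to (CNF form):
False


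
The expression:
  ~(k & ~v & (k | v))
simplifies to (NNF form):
v | ~k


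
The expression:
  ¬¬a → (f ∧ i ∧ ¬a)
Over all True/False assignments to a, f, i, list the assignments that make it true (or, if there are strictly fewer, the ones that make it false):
is true only for:
  a=False, f=False, i=False;
  a=False, f=False, i=True;
  a=False, f=True, i=False;
  a=False, f=True, i=True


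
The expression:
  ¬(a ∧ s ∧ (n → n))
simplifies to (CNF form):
¬a ∨ ¬s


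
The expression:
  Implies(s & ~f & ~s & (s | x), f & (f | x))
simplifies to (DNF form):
True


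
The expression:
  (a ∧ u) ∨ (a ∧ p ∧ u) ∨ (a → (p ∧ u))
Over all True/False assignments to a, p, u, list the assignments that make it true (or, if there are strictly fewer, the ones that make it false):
is false only for:
  a=True, p=False, u=False;
  a=True, p=True, u=False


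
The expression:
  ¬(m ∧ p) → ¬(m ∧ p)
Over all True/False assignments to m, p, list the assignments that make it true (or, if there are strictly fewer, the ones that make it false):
is always true.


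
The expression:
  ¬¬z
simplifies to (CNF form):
z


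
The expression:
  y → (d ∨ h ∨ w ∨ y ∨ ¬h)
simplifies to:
True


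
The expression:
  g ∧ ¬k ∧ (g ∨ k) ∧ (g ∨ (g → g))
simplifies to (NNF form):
g ∧ ¬k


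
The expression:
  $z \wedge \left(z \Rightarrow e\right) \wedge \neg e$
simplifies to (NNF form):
$\text{False}$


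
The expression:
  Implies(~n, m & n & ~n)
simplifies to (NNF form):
n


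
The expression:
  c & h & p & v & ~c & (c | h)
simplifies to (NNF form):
False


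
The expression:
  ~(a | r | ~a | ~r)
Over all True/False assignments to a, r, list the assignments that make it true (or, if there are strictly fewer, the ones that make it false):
is never true.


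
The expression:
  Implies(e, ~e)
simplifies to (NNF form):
~e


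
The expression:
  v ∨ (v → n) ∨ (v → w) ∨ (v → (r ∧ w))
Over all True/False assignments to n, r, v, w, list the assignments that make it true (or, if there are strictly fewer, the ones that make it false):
is always true.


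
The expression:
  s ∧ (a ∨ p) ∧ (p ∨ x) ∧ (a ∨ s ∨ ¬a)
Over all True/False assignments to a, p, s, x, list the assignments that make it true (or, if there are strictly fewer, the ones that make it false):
is true only for:
  a=False, p=True, s=True, x=False;
  a=False, p=True, s=True, x=True;
  a=True, p=False, s=True, x=True;
  a=True, p=True, s=True, x=False;
  a=True, p=True, s=True, x=True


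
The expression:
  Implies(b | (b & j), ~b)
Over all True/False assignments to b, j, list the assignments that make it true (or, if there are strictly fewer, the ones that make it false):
is true only for:
  b=False, j=False;
  b=False, j=True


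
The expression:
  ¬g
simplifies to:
¬g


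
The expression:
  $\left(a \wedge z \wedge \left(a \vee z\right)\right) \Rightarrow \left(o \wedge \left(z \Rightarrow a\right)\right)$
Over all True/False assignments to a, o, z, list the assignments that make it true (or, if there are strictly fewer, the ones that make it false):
is false only for:
  a=True, o=False, z=True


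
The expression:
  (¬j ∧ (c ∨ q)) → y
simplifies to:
j ∨ y ∨ (¬c ∧ ¬q)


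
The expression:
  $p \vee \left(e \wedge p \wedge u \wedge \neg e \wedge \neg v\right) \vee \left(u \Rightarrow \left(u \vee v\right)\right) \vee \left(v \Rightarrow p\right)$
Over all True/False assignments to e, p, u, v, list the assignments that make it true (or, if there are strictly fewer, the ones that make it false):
is always true.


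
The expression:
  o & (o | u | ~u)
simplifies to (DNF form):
o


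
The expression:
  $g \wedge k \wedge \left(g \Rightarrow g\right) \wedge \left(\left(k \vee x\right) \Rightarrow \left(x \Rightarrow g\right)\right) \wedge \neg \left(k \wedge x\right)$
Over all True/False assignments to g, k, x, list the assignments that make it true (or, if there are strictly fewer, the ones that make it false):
is true only for:
  g=True, k=True, x=False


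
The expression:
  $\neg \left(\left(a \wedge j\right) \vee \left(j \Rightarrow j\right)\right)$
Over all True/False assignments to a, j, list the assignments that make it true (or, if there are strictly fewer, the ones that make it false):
is never true.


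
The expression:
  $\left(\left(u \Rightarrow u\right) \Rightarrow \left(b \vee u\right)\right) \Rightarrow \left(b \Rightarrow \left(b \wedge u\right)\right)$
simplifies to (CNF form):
$u \vee \neg b$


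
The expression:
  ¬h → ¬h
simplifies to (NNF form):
True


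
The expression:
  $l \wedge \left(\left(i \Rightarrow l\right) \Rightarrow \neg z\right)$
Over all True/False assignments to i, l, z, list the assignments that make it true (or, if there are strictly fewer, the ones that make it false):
is true only for:
  i=False, l=True, z=False;
  i=True, l=True, z=False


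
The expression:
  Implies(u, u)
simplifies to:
True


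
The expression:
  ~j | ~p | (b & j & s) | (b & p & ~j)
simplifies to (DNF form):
~j | ~p | (b & s)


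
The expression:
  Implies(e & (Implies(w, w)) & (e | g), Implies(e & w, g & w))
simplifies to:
g | ~e | ~w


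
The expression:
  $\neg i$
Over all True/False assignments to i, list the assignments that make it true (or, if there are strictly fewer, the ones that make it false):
is true only for:
  i=False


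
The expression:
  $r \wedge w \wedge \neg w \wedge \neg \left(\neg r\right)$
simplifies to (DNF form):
$\text{False}$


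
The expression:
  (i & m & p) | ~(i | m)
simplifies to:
(i & m & p) | (~i & ~m)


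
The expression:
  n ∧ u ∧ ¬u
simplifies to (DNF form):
False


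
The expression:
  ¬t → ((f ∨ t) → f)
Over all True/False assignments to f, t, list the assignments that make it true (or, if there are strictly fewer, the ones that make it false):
is always true.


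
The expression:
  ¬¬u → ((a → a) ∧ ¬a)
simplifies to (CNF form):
¬a ∨ ¬u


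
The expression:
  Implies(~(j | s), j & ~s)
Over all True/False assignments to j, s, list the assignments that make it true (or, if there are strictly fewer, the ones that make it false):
is false only for:
  j=False, s=False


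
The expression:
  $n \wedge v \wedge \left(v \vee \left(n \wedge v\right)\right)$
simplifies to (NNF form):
$n \wedge v$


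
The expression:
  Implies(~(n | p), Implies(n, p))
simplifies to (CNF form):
True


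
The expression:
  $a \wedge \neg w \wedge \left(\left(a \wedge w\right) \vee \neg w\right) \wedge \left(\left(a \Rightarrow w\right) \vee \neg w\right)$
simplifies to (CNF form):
$a \wedge \neg w$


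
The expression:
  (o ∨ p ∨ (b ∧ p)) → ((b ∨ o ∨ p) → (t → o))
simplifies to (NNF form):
o ∨ ¬p ∨ ¬t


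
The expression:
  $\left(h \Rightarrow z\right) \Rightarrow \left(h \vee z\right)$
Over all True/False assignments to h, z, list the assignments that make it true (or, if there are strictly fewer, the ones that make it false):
is false only for:
  h=False, z=False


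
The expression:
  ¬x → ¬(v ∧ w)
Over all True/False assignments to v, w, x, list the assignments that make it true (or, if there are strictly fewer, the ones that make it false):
is false only for:
  v=True, w=True, x=False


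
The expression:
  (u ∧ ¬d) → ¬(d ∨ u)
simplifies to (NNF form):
d ∨ ¬u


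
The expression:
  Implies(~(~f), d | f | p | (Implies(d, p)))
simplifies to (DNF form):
True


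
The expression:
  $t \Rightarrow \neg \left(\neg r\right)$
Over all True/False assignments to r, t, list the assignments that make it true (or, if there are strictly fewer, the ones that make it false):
is false only for:
  r=False, t=True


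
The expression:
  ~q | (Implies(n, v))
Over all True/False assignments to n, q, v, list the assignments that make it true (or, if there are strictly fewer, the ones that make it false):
is false only for:
  n=True, q=True, v=False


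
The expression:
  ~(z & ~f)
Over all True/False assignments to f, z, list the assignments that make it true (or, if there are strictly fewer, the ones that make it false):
is false only for:
  f=False, z=True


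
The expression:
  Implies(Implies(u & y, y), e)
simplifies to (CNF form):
e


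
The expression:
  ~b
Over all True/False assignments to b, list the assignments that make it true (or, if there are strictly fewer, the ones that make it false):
is true only for:
  b=False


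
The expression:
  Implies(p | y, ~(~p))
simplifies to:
p | ~y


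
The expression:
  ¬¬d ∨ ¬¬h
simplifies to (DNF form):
d ∨ h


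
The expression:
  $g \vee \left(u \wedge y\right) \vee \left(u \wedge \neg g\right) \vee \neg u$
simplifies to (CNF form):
$\text{True}$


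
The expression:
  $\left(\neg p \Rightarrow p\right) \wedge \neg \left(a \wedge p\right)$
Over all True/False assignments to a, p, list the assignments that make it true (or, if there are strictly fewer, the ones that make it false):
is true only for:
  a=False, p=True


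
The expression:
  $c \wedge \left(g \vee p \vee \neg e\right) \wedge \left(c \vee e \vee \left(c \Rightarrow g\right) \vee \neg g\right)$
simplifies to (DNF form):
$\left(c \wedge g\right) \vee \left(c \wedge p\right) \vee \left(c \wedge \neg e\right)$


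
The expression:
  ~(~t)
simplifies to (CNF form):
t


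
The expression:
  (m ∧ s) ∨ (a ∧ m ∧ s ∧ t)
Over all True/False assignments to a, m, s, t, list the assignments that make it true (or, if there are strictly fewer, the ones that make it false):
is true only for:
  a=False, m=True, s=True, t=False;
  a=False, m=True, s=True, t=True;
  a=True, m=True, s=True, t=False;
  a=True, m=True, s=True, t=True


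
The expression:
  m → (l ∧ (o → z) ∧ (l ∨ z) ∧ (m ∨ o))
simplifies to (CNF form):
(l ∨ ¬m) ∧ (z ∨ ¬m ∨ ¬o)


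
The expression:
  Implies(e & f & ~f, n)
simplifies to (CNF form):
True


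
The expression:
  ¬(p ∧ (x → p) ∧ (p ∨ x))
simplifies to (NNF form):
¬p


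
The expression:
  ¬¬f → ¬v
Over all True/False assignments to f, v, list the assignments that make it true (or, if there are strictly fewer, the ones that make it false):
is false only for:
  f=True, v=True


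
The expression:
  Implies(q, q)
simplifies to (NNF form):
True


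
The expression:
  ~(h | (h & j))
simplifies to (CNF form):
~h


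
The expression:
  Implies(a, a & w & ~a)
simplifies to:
~a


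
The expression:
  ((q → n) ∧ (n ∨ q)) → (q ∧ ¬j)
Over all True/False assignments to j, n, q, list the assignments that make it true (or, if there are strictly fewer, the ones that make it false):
is false only for:
  j=False, n=True, q=False;
  j=True, n=True, q=False;
  j=True, n=True, q=True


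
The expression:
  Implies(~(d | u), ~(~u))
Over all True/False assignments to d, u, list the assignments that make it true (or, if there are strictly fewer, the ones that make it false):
is false only for:
  d=False, u=False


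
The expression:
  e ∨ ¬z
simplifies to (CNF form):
e ∨ ¬z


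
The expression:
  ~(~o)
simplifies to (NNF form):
o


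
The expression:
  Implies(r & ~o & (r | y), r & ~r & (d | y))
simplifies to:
o | ~r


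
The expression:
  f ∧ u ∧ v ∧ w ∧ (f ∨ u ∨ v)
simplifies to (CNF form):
f ∧ u ∧ v ∧ w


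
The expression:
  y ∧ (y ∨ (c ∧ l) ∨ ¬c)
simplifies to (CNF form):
y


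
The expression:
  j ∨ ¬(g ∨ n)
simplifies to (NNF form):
j ∨ (¬g ∧ ¬n)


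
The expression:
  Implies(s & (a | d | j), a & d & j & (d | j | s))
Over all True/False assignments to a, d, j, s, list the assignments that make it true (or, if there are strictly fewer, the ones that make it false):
is false only for:
  a=False, d=False, j=True, s=True;
  a=False, d=True, j=False, s=True;
  a=False, d=True, j=True, s=True;
  a=True, d=False, j=False, s=True;
  a=True, d=False, j=True, s=True;
  a=True, d=True, j=False, s=True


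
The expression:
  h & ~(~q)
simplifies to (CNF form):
h & q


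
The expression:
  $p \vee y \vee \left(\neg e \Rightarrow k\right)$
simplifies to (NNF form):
$e \vee k \vee p \vee y$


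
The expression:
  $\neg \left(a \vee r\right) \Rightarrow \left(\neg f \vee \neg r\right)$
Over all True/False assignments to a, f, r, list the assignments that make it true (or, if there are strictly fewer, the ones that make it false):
is always true.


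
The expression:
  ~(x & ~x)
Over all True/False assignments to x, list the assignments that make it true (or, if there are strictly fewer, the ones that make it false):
is always true.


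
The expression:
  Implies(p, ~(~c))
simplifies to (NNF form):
c | ~p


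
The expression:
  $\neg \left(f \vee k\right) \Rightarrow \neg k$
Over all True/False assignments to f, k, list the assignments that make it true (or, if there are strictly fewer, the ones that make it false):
is always true.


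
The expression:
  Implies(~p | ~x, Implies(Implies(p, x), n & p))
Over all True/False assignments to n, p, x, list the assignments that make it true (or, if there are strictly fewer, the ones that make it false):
is true only for:
  n=False, p=True, x=False;
  n=False, p=True, x=True;
  n=True, p=True, x=False;
  n=True, p=True, x=True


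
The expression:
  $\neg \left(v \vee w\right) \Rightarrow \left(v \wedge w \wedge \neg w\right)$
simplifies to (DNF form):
$v \vee w$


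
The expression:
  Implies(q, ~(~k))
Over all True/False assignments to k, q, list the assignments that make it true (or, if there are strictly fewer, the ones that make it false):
is false only for:
  k=False, q=True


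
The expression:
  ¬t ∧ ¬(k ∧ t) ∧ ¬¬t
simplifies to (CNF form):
False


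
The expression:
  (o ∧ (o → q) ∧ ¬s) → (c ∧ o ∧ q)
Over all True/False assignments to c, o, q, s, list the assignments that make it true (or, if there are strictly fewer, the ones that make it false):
is false only for:
  c=False, o=True, q=True, s=False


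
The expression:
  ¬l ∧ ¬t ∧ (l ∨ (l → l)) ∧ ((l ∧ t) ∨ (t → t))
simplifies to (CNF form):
¬l ∧ ¬t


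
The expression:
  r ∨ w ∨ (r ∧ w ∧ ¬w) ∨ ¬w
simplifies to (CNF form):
True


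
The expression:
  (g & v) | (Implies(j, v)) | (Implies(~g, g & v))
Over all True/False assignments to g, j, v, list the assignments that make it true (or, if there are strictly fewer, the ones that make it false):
is false only for:
  g=False, j=True, v=False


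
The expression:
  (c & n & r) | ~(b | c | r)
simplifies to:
(c & n & r) | (~b & ~c & ~r)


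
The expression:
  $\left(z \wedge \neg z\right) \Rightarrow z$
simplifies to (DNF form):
$\text{True}$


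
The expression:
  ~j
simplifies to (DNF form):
~j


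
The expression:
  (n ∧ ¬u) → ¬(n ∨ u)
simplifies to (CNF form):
u ∨ ¬n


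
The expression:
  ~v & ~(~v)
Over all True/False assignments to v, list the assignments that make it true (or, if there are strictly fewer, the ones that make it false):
is never true.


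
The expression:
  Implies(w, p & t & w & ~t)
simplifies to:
~w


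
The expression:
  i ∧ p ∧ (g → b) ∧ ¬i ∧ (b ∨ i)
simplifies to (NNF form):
False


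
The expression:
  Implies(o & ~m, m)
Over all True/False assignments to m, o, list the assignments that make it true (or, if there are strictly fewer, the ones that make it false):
is false only for:
  m=False, o=True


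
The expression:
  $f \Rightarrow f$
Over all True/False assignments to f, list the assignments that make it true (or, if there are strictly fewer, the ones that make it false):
is always true.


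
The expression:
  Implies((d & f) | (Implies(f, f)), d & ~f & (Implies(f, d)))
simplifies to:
d & ~f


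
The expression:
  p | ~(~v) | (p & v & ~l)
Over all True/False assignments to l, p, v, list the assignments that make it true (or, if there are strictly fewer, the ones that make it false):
is false only for:
  l=False, p=False, v=False;
  l=True, p=False, v=False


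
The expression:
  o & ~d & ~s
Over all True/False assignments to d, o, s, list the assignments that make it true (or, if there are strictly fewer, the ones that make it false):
is true only for:
  d=False, o=True, s=False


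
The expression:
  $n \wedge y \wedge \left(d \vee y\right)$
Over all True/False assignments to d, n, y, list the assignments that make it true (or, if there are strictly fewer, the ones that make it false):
is true only for:
  d=False, n=True, y=True;
  d=True, n=True, y=True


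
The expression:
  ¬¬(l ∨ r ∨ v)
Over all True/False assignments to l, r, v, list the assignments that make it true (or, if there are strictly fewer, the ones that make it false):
is false only for:
  l=False, r=False, v=False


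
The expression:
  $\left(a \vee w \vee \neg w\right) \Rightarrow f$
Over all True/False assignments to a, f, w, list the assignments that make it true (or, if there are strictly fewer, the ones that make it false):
is true only for:
  a=False, f=True, w=False;
  a=False, f=True, w=True;
  a=True, f=True, w=False;
  a=True, f=True, w=True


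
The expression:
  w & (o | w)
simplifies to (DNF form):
w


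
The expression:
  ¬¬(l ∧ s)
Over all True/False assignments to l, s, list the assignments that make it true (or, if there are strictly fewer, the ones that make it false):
is true only for:
  l=True, s=True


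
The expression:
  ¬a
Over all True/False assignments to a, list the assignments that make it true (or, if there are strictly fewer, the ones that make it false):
is true only for:
  a=False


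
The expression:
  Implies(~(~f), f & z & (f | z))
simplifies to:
z | ~f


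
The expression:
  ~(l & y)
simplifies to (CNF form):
~l | ~y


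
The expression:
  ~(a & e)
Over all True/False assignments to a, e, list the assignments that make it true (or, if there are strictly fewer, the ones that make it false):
is false only for:
  a=True, e=True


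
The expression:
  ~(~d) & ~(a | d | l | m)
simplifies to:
False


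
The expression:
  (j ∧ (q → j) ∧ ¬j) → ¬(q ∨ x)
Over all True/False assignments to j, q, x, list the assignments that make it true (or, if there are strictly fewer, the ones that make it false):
is always true.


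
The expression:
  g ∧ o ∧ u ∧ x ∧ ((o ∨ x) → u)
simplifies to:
g ∧ o ∧ u ∧ x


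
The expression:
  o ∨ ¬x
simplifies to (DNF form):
o ∨ ¬x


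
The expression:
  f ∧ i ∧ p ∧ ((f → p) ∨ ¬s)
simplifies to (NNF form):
f ∧ i ∧ p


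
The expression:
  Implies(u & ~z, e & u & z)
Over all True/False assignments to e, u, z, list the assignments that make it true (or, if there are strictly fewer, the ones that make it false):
is false only for:
  e=False, u=True, z=False;
  e=True, u=True, z=False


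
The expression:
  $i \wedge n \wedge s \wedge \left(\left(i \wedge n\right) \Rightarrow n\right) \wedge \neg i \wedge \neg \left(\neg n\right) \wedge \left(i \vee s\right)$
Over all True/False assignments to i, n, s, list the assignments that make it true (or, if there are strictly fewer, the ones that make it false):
is never true.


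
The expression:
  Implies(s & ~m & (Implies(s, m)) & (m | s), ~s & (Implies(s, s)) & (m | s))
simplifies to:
True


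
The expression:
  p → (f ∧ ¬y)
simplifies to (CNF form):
(f ∨ ¬p) ∧ (¬p ∨ ¬y)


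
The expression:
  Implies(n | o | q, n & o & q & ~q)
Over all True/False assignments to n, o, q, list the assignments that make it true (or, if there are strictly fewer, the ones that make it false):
is true only for:
  n=False, o=False, q=False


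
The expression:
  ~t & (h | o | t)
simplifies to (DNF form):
(h & ~t) | (o & ~t)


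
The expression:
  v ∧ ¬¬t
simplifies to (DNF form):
t ∧ v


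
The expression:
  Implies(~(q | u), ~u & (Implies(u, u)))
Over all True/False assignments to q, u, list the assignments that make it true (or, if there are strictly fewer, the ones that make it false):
is always true.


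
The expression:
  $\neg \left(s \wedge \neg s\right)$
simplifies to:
$\text{True}$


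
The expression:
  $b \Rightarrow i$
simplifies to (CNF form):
$i \vee \neg b$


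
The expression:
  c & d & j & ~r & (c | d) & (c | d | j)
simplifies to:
c & d & j & ~r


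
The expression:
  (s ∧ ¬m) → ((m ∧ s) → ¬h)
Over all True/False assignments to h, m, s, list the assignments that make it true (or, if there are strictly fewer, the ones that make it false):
is always true.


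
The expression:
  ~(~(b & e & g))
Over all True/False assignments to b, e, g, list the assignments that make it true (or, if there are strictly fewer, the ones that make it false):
is true only for:
  b=True, e=True, g=True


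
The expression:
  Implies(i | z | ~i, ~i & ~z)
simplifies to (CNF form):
~i & ~z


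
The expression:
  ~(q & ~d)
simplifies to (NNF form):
d | ~q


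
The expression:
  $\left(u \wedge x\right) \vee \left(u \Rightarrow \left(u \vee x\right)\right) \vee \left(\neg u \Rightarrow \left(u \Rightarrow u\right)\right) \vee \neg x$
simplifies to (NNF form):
$\text{True}$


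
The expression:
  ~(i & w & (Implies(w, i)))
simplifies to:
~i | ~w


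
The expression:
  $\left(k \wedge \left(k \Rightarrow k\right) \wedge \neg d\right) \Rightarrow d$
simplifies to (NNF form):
$d \vee \neg k$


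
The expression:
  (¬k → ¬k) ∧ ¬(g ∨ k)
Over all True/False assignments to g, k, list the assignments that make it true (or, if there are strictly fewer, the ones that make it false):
is true only for:
  g=False, k=False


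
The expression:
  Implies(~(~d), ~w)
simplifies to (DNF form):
~d | ~w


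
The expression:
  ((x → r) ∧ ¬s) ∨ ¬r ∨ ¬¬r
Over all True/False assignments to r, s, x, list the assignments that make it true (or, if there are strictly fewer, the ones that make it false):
is always true.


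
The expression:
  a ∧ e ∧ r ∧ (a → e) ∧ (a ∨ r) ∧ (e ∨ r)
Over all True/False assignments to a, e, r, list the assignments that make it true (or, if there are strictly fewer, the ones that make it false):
is true only for:
  a=True, e=True, r=True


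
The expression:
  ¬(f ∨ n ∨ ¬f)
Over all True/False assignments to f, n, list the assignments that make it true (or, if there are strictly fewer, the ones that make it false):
is never true.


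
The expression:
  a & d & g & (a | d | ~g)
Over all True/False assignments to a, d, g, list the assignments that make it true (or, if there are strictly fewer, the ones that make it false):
is true only for:
  a=True, d=True, g=True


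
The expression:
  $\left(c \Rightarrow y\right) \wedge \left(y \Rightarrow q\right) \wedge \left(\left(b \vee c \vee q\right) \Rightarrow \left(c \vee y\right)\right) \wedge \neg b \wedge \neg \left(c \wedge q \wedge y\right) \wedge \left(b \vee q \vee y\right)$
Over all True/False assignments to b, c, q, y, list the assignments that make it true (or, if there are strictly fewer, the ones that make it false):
is true only for:
  b=False, c=False, q=True, y=True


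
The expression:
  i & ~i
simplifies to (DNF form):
False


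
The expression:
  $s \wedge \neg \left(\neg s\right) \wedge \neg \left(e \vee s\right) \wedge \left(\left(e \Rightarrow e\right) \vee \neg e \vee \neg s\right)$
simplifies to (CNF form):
$\text{False}$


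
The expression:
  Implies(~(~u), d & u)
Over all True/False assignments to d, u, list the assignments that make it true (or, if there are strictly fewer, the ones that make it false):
is false only for:
  d=False, u=True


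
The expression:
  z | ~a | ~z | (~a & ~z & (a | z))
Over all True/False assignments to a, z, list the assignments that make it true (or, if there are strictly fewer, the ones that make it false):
is always true.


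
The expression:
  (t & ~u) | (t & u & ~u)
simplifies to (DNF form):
t & ~u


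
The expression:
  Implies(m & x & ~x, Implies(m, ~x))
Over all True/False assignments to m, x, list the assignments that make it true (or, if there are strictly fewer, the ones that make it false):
is always true.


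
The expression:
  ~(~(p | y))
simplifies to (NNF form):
p | y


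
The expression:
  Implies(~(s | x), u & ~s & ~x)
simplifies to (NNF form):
s | u | x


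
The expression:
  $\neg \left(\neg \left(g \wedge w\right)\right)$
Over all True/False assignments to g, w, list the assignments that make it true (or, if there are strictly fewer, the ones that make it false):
is true only for:
  g=True, w=True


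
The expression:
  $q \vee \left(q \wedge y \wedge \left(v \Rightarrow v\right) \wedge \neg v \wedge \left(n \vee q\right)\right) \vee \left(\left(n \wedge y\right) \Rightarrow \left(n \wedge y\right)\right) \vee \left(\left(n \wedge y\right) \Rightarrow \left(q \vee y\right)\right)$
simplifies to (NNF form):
$\text{True}$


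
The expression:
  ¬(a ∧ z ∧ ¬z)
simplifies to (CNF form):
True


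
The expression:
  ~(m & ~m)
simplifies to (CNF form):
True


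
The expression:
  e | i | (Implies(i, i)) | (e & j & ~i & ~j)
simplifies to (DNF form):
True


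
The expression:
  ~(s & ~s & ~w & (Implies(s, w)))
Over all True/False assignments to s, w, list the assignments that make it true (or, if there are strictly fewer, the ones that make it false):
is always true.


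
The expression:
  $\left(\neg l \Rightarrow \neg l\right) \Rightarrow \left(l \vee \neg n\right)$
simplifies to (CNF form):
$l \vee \neg n$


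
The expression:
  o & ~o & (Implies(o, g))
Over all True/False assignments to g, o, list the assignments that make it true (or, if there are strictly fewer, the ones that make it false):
is never true.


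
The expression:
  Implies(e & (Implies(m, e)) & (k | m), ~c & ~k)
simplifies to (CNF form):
(~e | ~k) & (~c | ~e | ~m)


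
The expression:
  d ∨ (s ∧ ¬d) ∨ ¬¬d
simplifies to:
d ∨ s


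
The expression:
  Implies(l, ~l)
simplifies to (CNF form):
~l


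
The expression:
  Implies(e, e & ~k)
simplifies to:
~e | ~k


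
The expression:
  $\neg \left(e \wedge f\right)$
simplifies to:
$\neg e \vee \neg f$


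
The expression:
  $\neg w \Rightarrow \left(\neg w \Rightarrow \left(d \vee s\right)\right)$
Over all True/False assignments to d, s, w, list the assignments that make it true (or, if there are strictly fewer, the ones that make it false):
is false only for:
  d=False, s=False, w=False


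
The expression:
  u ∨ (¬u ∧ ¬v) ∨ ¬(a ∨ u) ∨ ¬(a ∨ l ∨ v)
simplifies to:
u ∨ ¬a ∨ ¬v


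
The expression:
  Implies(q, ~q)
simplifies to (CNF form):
~q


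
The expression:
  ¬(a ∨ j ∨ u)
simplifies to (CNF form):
¬a ∧ ¬j ∧ ¬u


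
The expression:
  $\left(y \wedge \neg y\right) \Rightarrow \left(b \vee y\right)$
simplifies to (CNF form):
$\text{True}$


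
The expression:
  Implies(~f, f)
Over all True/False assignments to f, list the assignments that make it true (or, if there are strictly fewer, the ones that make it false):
is true only for:
  f=True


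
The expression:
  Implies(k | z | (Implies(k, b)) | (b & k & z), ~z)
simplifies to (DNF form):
~z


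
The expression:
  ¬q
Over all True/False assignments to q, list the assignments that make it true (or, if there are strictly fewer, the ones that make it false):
is true only for:
  q=False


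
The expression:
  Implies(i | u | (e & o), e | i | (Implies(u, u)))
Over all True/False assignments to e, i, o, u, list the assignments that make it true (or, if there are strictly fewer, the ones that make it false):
is always true.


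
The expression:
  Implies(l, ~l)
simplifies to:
~l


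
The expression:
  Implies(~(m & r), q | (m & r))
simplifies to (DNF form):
q | (m & r)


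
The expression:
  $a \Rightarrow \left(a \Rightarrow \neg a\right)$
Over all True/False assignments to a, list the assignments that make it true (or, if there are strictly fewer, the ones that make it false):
is true only for:
  a=False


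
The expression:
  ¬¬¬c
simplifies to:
¬c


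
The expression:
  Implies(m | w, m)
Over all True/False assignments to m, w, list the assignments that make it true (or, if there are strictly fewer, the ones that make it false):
is false only for:
  m=False, w=True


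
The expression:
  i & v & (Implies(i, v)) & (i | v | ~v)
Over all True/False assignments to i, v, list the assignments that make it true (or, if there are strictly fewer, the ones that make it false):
is true only for:
  i=True, v=True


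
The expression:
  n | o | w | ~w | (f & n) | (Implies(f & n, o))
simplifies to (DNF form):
True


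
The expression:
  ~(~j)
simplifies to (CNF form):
j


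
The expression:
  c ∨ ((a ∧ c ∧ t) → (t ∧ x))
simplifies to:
True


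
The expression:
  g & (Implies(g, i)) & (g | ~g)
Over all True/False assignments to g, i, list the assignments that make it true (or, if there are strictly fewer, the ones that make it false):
is true only for:
  g=True, i=True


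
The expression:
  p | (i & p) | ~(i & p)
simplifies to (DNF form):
True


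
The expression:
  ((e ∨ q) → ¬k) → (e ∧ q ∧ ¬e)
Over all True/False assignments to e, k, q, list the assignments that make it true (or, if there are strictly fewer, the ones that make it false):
is true only for:
  e=False, k=True, q=True;
  e=True, k=True, q=False;
  e=True, k=True, q=True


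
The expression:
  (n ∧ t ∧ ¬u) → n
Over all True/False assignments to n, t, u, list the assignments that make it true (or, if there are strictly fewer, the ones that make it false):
is always true.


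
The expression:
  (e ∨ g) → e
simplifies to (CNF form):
e ∨ ¬g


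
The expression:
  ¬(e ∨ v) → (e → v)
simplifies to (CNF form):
True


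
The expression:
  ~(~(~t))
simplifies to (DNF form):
~t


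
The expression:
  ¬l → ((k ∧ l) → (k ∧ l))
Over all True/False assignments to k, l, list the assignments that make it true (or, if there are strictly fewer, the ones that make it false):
is always true.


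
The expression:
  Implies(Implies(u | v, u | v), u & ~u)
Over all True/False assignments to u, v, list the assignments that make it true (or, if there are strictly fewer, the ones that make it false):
is never true.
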